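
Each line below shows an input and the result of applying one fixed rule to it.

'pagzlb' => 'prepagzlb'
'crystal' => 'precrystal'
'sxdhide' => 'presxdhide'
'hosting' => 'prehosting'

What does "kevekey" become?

prekevekey

Looking at the pairs, the operation is to prepend "pre".
"kevekey" → "prekevekey".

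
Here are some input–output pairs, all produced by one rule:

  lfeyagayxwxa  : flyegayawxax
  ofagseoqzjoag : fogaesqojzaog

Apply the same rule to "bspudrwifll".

The transformation: swap each adjacent pair of characters (1↔2, 3↔4, ...).
On "bspudrwifll" that produces "sbuprdiwlfl".

sbuprdiwlfl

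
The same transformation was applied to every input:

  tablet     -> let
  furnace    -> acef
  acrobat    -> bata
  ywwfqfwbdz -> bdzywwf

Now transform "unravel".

velu

Each output is the input with this applied: move the last 3 characters to the front (rotate right by 3), then delete the last 3 characters.
Working it through for "unravel": intermediate "velunra", final "velu".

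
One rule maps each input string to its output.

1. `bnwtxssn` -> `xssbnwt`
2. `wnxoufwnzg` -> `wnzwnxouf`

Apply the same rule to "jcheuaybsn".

Rule — delete the last character, then move the last 3 characters to the front (rotate right by 3).
Applying both steps to "jcheuaybsn": "jcheuaybs", then "ybsjcheua".

ybsjcheua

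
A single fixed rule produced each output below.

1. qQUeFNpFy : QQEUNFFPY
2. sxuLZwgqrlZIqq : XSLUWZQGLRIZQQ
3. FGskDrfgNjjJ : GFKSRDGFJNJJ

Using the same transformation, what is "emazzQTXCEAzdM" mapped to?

Looking at the pairs, the operation is to swap each adjacent pair of characters (1↔2, 3↔4, ...), then convert every letter to uppercase.
Starting from "emazzQTXCEAzdM": after the first operation, "mezaQzXTECzAMd"; after the second, "MEZAQZXTECZAMD".

MEZAQZXTECZAMD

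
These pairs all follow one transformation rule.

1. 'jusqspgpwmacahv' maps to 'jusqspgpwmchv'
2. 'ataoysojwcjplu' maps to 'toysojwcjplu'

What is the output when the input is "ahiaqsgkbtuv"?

hiqsgkbtuv

The rule is to remove every "a".
Doing the same to "ahiaqsgkbtuv": "hiqsgkbtuv".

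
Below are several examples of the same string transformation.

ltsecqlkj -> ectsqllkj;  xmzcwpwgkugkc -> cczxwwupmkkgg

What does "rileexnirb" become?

ebxrrnliie

Rule — sort the characters into reverse alphabetical order, then move the last 2 characters to the front (rotate right by 2).
Starting from "rileexnirb": after the first operation, "xrrnliieeb"; after the second, "ebxrrnliie".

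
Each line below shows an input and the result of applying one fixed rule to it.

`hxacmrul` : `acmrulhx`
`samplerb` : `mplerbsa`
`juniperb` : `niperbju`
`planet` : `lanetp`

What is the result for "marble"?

arblem

Each output is the input with this applied: swap the front and back halves of the string, then move the last 2 characters to the front (rotate right by 2).
Starting from "marble": after the first operation, "blemar"; after the second, "arblem".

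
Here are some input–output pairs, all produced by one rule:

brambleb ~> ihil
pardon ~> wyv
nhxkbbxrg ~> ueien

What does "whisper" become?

dpwy

Rule — keep every other character starting from the first (positions 1st, 3rd, 5th, ...), then shift every letter 7 places forward in the alphabet (wrapping around).
Starting from "whisper": after the first operation, "wipr"; after the second, "dpwy".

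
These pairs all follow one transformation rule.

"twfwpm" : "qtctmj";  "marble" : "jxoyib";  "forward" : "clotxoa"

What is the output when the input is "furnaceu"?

crokxzbr

Looking at the pairs, the operation is to shift every letter 3 places backward in the alphabet (wrapping around).
Applying that to "furnaceu" gives "crokxzbr".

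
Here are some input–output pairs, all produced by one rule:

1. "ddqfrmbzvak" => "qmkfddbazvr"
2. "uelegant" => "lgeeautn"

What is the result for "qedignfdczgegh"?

Each output is the input with this applied: sort the characters into reverse alphabetical order, then move the first 3 characters to the end (rotate left by 3).
For "qedignfdczgegh", step one produces "zqnihgggfeeddc"; step two turns that into "ihgggfeeddczqn".

ihgggfeeddczqn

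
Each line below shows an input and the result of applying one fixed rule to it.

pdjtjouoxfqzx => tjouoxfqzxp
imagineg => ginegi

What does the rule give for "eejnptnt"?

What's happening: move the first 3 characters to the end (rotate left by 3), then delete the last 2 characters.
Applying that to "eejnptnt" gives "nptnte".

nptnte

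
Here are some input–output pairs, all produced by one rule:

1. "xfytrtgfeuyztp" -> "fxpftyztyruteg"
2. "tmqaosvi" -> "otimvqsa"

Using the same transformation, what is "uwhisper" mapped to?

surwehpi

What's happening: take characters alternately from the front and the back (1st, last, 2nd, 2nd-last, ...), then move the last character to the front.
Starting from "uwhisper": after the first operation, "urwehpis"; after the second, "surwehpi".
(Check on "xfytrtgfeuyztp": → "xpftyztyrutegf" → "fxpftyztyruteg" ✓)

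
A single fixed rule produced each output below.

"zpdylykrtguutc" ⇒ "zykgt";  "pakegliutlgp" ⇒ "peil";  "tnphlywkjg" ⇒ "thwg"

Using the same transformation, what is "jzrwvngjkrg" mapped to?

jwgr

Rule — keep one character in every 3, starting at position 1 (positions 1st, 4th, 7th, ...).
Doing the same to "jzrwvngjkrg": "jwgr".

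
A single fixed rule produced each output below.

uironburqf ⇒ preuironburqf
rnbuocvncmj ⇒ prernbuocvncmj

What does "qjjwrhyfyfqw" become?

preqjjwrhyfyfqw

Looking at the pairs, the operation is to prepend "pre".
"qjjwrhyfyfqw" → "preqjjwrhyfyfqw".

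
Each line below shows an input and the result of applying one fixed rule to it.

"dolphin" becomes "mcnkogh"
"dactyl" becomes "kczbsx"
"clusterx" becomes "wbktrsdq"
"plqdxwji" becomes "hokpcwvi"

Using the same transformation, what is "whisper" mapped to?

qvghrod

The transformation: move the last character to the front, then shift every letter 1 place backward in the alphabet (wrapping around).
Starting from "whisper": after the first operation, "rwhispe"; after the second, "qvghrod".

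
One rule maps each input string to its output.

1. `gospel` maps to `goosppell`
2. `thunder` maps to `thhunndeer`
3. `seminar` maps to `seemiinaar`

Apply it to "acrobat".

Each output is the input with this applied: repeat every character 3 times, then keep every other character starting from the second (positions 2nd, 4th, 6th, ...).
Applying both steps to "acrobat": "aaacccrrrooobbbaaattt", then "accroobaat".

accroobaat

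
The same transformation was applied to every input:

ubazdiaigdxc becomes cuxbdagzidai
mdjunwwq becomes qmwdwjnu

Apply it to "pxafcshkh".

hpkxhasfc

The pattern: reverse the string, then take characters alternately from the front and the back (1st, last, 2nd, 2nd-last, ...).
For "pxafcshkh", step one produces "hkhscfaxp"; step two turns that into "hpkxhasfc".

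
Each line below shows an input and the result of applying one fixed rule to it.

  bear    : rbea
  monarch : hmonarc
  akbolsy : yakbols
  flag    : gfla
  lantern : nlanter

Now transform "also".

The rule is to move the last character to the front.
For "also" the result is "oals".

oals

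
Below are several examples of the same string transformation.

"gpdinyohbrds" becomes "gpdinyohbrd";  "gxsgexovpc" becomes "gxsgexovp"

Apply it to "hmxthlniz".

hmxthlni

The rule is to delete the last character.
Doing the same to "hmxthlniz": "hmxthlni".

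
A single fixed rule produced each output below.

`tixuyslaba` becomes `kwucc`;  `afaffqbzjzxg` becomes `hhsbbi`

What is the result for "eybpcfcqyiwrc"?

arhskt

Looking at the pairs, the operation is to keep every other character starting from the second (positions 2nd, 4th, 6th, ...), then shift every letter 2 places forward in the alphabet (wrapping around).
Applying both steps to "eybpcfcqyiwrc": "ypfqir", then "arhskt".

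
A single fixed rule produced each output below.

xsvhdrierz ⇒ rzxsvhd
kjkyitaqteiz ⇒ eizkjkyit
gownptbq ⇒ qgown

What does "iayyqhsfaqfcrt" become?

Looking at the pairs, the operation is to swap the front and back halves of the string, then delete the first 3 characters.
So "iayyqhsfaqfcrt" becomes "fcrtiayyqhs".

fcrtiayyqhs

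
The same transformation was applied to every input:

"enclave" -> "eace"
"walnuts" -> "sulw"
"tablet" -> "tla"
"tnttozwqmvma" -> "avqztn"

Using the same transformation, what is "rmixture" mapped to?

euxm

Each output is the input with this applied: reverse the string, then keep every other character starting from the first (positions 1st, 3rd, 5th, ...).
Applying both steps to "rmixture": "erutximr", then "euxm".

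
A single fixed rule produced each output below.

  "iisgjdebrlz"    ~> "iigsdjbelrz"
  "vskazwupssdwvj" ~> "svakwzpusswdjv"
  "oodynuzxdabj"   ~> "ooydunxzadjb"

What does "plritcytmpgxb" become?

lpircttypmxgb

In each case the input is transformed by: swap each adjacent pair of characters (1↔2, 3↔4, ...).
Doing the same to "plritcytmpgxb": "lpircttypmxgb".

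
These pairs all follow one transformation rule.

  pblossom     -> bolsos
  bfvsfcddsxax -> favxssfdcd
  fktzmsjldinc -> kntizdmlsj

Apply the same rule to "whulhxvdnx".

hnudlvhx

Looking at the pairs, the operation is to take characters alternately from the front and the back (1st, last, 2nd, 2nd-last, ...), then delete the first 2 characters.
Applying both steps to "whulhxvdnx": "wxhnudlvhx", then "hnudlvhx".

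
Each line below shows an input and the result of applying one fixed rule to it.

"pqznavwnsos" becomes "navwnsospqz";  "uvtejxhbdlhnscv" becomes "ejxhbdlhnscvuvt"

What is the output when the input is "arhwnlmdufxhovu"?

Looking at the pairs, the operation is to move the first 3 characters to the end (rotate left by 3).
So "arhwnlmdufxhovu" becomes "wnlmdufxhovuarh".

wnlmdufxhovuarh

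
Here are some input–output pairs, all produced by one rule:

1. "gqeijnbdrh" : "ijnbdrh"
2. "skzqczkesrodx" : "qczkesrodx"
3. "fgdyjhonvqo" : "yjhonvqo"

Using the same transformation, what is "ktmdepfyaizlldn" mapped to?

Rule — delete the first 3 characters.
Applying that to "ktmdepfyaizlldn" gives "depfyaizlldn".

depfyaizlldn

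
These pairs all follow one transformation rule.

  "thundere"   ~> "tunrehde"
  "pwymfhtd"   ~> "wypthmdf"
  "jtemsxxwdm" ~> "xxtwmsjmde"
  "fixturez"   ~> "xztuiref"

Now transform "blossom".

The pattern: sort the characters into reverse alphabetical order, then swap each adjacent pair of characters (1↔2, 3↔4, ...).
Working it through for "blossom": intermediate "ssoomlb", final "ssoolmb".
(Check on "pwymfhtd": → "ywtpmhfd" → "wypthmdf" ✓)

ssoolmb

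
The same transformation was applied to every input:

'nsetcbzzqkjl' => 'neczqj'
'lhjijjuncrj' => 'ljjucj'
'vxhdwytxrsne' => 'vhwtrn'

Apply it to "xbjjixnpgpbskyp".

xjingbkp

The transformation: keep every other character starting from the first (positions 1st, 3rd, 5th, ...).
For "xbjjixnpgpbskyp" the result is "xjingbkp".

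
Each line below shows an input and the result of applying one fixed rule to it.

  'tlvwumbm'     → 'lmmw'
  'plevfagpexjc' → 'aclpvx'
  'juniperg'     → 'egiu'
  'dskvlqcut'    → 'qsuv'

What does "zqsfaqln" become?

What's happening: keep every other character starting from the second (positions 2nd, 4th, 6th, ...), then sort the characters into alphabetical order.
"zqsfaqln" → "qfqn" → "fnqq".
(Check on "plevfagpexjc": → "lvapxc" → "aclpvx" ✓)

fnqq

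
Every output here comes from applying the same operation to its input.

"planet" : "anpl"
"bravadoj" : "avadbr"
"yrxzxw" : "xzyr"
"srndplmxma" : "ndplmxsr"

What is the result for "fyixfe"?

The rule is to delete the last 2 characters, then move the first 2 characters to the end (rotate left by 2).
For "fyixfe", step one produces "fyix"; step two turns that into "ixfy".

ixfy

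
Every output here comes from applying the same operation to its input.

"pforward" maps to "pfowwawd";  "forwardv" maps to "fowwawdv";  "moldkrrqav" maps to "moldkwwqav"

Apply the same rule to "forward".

The transformation: replace every "r" with "w".
Applying that to "forward" gives "fowwawd".

fowwawd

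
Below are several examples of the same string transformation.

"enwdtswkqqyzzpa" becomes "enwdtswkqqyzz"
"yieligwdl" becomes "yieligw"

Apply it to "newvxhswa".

newvxhs

The rule is to delete the last 2 characters.
For "newvxhswa" the result is "newvxhs".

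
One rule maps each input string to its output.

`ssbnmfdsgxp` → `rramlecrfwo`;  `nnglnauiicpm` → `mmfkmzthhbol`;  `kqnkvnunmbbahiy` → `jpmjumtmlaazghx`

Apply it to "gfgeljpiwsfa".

Rule — shift every letter 1 place backward in the alphabet (wrapping around).
So "gfgeljpiwsfa" becomes "fefdkiohvrez".

fefdkiohvrez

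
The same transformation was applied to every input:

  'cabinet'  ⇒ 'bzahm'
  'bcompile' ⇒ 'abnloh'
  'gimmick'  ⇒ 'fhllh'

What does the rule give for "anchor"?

The pattern: delete the last 2 characters, then shift every letter 1 place backward in the alphabet (wrapping around).
On "anchor": the first step gives "anch", and the second then gives "zmbg".

zmbg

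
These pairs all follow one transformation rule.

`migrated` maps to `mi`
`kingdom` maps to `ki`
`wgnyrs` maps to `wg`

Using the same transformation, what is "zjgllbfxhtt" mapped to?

The transformation: keep only the first 2 characters.
For "zjgllbfxhtt" the result is "zj".

zj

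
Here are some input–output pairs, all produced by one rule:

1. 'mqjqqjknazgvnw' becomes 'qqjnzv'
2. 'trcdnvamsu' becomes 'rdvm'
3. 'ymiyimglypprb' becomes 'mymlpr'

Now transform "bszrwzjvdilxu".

Each output is the input with this applied: delete the last character, then keep every other character starting from the second (positions 2nd, 4th, 6th, ...).
Working it through for "bszrwzjvdilxu": intermediate "bszrwzjvdilx", final "srzvix".

srzvix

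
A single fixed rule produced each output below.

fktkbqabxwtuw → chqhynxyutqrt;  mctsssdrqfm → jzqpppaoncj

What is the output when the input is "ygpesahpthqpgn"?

The pattern: shift every letter 3 places backward in the alphabet (wrapping around).
So "ygpesahpthqpgn" becomes "vdmbpxemqenmdk".

vdmbpxemqenmdk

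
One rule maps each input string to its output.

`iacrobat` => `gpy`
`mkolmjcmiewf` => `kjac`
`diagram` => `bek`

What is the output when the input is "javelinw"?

hcl

What's happening: keep one character in every 3, starting at position 1 (positions 1st, 4th, 7th, ...), then shift every letter 2 places backward in the alphabet (wrapping around).
For "javelinw" the result is "hcl".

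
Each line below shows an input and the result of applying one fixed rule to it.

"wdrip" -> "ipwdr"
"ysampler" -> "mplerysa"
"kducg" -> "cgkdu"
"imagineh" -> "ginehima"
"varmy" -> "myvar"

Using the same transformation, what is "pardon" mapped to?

Each output is the input with this applied: move the first 3 characters to the end (rotate left by 3).
So "pardon" becomes "donpar".

donpar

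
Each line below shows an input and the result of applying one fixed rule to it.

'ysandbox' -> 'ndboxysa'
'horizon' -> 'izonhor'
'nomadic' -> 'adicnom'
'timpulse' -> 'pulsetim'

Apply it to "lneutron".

Looking at the pairs, the operation is to move the first 3 characters to the end (rotate left by 3).
Doing the same to "lneutron": "utronlne".

utronlne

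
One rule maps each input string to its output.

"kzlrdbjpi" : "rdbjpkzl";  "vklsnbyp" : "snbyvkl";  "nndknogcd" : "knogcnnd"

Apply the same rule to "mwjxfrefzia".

xfrefzimwj

The pattern: delete the last character, then move the first 3 characters to the end (rotate left by 3).
On "mwjxfrefzia": the first step gives "mwjxfrefzi", and the second then gives "xfrefzimwj".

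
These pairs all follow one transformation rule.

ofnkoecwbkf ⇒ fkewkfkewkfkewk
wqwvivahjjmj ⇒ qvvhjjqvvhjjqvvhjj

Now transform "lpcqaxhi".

The pattern: keep every other character starting from the second (positions 2nd, 4th, 6th, ...), then write the whole string 3 times in a row.
For "lpcqaxhi" the result is "pqxipqxipqxi".

pqxipqxipqxi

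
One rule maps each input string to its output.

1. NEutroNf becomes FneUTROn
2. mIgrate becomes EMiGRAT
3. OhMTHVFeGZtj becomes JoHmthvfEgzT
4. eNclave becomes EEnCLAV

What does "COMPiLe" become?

Each output is the input with this applied: move the last character to the front, then flip the case of every letter.
"COMPiLe" → "eCOMPiL" → "EcompIl".

EcompIl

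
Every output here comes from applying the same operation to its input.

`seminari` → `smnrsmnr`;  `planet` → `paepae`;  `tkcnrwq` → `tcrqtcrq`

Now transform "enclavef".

In each case the input is transformed by: keep every other character starting from the first (positions 1st, 3rd, 5th, ...), then write the whole string twice.
On "enclavef": the first step gives "ecae", and the second then gives "ecaeecae".

ecaeecae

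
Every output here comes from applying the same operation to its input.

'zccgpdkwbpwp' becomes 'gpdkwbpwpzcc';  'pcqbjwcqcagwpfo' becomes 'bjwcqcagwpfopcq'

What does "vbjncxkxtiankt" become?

ncxkxtianktvbj

In each case the input is transformed by: move the first 3 characters to the end (rotate left by 3).
On "vbjncxkxtiankt" that produces "ncxkxtianktvbj".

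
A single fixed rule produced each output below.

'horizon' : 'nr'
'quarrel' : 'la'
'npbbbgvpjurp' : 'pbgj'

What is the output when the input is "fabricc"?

The rule is to move the last 2 characters to the front (rotate right by 2), then keep one character in every 3, starting at position 2 (positions 2nd, 5th, 8th, ...).
Doing the same to "fabricc": "cb".

cb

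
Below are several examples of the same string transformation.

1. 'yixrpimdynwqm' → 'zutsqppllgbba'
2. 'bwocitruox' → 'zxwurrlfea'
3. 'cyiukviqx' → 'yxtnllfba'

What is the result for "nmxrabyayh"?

The rule is to shift every letter 3 places forward in the alphabet (wrapping around), then sort the characters into reverse alphabetical order.
"nmxrabyayh" → "qpaudebdbk" → "uqpkeddbba".
(Check on "bwocitruox": → "ezrflwuxra" → "zxwurrlfea" ✓)

uqpkeddbba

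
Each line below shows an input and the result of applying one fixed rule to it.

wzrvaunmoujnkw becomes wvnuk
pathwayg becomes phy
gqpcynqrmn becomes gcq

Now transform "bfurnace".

The transformation: delete the last character, then keep one character in every 3, starting at position 1 (positions 1st, 4th, 7th, ...).
"bfurnace" → "brc".

brc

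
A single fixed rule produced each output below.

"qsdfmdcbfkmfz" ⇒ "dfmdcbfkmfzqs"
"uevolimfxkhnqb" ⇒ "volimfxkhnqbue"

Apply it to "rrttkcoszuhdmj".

ttkcoszuhdmjrr

Rule — move the first 2 characters to the end (rotate left by 2).
On "rrttkcoszuhdmj" that produces "ttkcoszuhdmjrr".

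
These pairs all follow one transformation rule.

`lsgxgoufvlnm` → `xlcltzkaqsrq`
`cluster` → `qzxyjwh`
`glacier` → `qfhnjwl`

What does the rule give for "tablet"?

fgqjyy

Rule — shift every letter 5 places forward in the alphabet (wrapping around), then move the first character to the end.
"tablet" → "fgqjyy".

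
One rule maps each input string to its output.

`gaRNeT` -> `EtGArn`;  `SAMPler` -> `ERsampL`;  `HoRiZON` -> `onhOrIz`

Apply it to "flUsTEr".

eRFLuSt

The transformation: flip the case of every letter, then move the last 2 characters to the front (rotate right by 2).
Working it through for "flUsTEr": intermediate "FLuSteR", final "eRFLuSt".
(Check on "SAMPler": → "sampLER" → "ERsampL" ✓)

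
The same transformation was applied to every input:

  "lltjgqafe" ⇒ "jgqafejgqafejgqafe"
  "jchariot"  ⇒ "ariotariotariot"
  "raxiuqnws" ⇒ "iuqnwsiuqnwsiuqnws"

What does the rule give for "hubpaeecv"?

What's happening: delete the first 3 characters, then write the whole string 3 times in a row.
Working it through for "hubpaeecv": intermediate "paeecv", final "paeecvpaeecvpaeecv".

paeecvpaeecvpaeecv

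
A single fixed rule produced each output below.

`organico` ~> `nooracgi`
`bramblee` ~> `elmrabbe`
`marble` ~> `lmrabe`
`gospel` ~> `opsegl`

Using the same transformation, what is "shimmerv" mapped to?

The transformation: sort the characters into alphabetical order, then swap the front and back halves of the string.
Applying both steps to "shimmerv": "ehimmrsv", then "mrsvehim".

mrsvehim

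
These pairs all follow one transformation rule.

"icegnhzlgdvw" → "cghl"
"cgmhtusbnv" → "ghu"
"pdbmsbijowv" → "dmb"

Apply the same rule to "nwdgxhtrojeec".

wghr

In each case the input is transformed by: keep every other character starting from the second (positions 2nd, 4th, 6th, ...), then delete the last 2 characters.
Working it through for "nwdgxhtrojeec": intermediate "wghrje", final "wghr".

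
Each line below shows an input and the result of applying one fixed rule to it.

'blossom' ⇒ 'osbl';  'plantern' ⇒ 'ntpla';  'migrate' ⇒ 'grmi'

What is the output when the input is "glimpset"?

mpgli

The transformation: delete the last 3 characters, then move the last 2 characters to the front (rotate right by 2).
So "glimpset" becomes "mpgli".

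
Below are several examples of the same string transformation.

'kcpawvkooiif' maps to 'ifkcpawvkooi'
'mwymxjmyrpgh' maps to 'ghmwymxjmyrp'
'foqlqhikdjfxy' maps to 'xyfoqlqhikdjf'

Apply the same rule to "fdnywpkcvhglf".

The transformation: move the last 2 characters to the front (rotate right by 2).
So "fdnywpkcvhglf" becomes "lffdnywpkcvhg".

lffdnywpkcvhg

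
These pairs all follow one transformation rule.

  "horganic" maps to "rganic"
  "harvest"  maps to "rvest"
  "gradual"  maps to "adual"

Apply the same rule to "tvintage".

intage

The transformation: delete the first 2 characters.
Applying that to "tvintage" gives "intage".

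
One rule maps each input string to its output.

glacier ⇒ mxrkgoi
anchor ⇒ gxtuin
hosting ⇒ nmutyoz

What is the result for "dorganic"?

jiuoxtmg

The transformation: take characters alternately from the front and the back (1st, last, 2nd, 2nd-last, ...), then shift every letter 6 places forward in the alphabet (wrapping around).
So "dorganic" becomes "jiuoxtmg".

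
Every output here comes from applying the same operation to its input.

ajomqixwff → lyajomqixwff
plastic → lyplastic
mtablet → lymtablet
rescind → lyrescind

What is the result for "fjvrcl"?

Each output is the input with this applied: prepend "ly".
Applying that to "fjvrcl" gives "lyfjvrcl".

lyfjvrcl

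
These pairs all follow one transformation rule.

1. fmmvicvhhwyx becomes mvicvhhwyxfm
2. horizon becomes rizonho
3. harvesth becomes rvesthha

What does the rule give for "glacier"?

aciergl

The pattern: move the first 2 characters to the end (rotate left by 2).
Doing the same to "glacier": "aciergl".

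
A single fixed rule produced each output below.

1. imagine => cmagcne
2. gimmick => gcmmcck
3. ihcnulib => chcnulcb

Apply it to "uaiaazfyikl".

uacaazfyckl

Looking at the pairs, the operation is to replace every "i" with "c".
Applying that to "uaiaazfyikl" gives "uacaazfyckl".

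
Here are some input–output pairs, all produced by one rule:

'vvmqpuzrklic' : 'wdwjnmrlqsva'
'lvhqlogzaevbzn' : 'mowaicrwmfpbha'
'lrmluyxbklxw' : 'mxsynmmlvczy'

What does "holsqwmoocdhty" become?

What's happening: shift every letter 1 place forward in the alphabet (wrapping around), then take characters alternately from the front and the back (1st, last, 2nd, 2nd-last, ...).
"holsqwmoocdhty" → "ipmtrxnppdeiuz" → "izpumiterdxpnp".

izpumiterdxpnp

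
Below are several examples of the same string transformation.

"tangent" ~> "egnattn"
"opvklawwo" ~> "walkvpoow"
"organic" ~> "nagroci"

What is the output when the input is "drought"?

The pattern: move the last 2 characters to the front (rotate right by 2), then reverse the string.
Doing the same to "drought": "guordth".

guordth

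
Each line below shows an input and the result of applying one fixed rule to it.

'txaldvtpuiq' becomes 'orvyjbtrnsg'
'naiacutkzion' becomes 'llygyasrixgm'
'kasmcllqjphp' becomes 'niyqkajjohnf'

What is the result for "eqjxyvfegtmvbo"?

mcohvwtdcerktz

Looking at the pairs, the operation is to move the last character to the front, then shift every letter 2 places backward in the alphabet (wrapping around).
On "eqjxyvfegtmvbo": the first step gives "oeqjxyvfegtmvb", and the second then gives "mcohvwtdcerktz".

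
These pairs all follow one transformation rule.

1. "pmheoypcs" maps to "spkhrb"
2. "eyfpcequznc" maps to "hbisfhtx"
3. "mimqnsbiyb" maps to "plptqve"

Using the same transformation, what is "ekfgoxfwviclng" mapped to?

hnijraizylf

Each output is the input with this applied: shift every letter 3 places forward in the alphabet (wrapping around), then delete the last 3 characters.
On "ekfgoxfwviclng": the first step gives "hnijraizylfoqj", and the second then gives "hnijraizylf".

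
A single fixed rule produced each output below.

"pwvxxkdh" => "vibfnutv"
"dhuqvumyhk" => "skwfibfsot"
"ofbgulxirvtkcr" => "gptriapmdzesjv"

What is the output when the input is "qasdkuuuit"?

sssgroyqbi

Rule — swap the front and back halves of the string, then shift every letter 2 places backward in the alphabet (wrapping around).
"qasdkuuuit" → "uuuitqasdk" → "sssgroyqbi".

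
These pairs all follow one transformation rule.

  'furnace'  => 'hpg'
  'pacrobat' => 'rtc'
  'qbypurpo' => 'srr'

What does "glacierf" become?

Rule — shift every letter 2 places forward in the alphabet (wrapping around), then keep one character in every 3, starting at position 1 (positions 1st, 4th, 7th, ...).
"glacierf" → "incekgth" → "iet".

iet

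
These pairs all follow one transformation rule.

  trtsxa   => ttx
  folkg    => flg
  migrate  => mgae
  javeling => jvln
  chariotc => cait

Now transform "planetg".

Looking at the pairs, the operation is to keep every other character starting from the first (positions 1st, 3rd, 5th, ...).
Doing the same to "planetg": "paeg".

paeg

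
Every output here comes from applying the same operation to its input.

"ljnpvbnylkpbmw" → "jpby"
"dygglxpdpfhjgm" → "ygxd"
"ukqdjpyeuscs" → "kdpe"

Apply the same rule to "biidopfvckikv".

idpv

What's happening: keep every other character starting from the second (positions 2nd, 4th, 6th, ...), then keep only the first 4 characters.
For "biidopfvckikv", step one produces "idpvkk"; step two turns that into "idpv".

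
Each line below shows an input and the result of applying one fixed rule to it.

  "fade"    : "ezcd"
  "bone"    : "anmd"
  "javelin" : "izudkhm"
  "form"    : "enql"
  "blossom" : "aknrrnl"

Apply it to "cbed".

Each output is the input with this applied: shift every letter 1 place backward in the alphabet (wrapping around).
So "cbed" becomes "badc".

badc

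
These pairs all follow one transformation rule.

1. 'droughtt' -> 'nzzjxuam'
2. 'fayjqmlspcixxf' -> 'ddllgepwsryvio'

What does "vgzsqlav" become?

What's happening: move the last 3 characters to the front (rotate right by 3), then shift every letter 6 places forward in the alphabet (wrapping around).
On "vgzsqlav": the first step gives "lavvgzsq", and the second then gives "rgbbmfyw".

rgbbmfyw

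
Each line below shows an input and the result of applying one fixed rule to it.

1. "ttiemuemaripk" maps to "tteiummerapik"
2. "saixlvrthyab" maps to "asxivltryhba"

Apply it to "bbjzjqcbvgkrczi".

bbzjqjbcgvrkzci

Looking at the pairs, the operation is to swap each adjacent pair of characters (1↔2, 3↔4, ...).
Applying that to "bbjzjqcbvgkrczi" gives "bbzjqjbcgvrkzci".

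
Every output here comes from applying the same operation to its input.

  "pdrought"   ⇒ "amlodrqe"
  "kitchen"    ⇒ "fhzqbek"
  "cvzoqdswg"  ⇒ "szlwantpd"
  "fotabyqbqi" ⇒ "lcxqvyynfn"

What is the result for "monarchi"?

ljxkzofe

Each output is the input with this applied: shift every letter 3 places backward in the alphabet (wrapping around), then swap each adjacent pair of characters (1↔2, 3↔4, ...).
Applying both steps to "monarchi": "jlkxozef", then "ljxkzofe".
(Check on "kitchen": → "hfqzebk" → "fhzqbek" ✓)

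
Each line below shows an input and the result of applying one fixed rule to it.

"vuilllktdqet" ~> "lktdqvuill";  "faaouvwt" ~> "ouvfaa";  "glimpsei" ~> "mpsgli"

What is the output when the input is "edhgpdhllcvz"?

dhllcedhgp

The rule is to delete the last 2 characters, then swap the front and back halves of the string.
Applying that to "edhgpdhllcvz" gives "dhllcedhgp".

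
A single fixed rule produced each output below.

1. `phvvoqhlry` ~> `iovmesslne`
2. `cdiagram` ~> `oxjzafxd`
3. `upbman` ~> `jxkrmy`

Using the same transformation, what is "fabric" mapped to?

Looking at the pairs, the operation is to shift every letter 3 places backward in the alphabet (wrapping around), then move the last 3 characters to the front (rotate right by 3).
Starting from "fabric": after the first operation, "cxyofz"; after the second, "ofzcxy".

ofzcxy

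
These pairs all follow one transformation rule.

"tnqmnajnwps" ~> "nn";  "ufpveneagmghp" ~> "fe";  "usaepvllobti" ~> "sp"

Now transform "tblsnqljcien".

The pattern: keep one character in every 3, starting at position 2 (positions 2nd, 5th, 8th, ...), then delete the last 2 characters.
Working it through for "tblsnqljcien": intermediate "bnje", final "bn".
(Check on "usaepvllobti": → "splt" → "sp" ✓)

bn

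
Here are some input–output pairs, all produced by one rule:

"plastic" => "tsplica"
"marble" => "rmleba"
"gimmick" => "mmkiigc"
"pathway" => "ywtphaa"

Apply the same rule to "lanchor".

The rule is to sort the characters into reverse alphabetical order.
For "lanchor" the result is "ronlhca".

ronlhca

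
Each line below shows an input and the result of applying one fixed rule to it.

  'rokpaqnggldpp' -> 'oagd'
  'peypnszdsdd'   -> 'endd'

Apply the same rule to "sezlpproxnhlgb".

Rule — keep one character in every 3, starting at position 2 (positions 2nd, 5th, 8th, ...).
Doing the same to "sezlpproxnhlgb": "epohb".

epohb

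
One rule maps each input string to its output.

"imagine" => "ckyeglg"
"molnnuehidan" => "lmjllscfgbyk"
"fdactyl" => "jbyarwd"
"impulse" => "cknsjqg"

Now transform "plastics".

qjyqrgan

The rule is to swap the first and last characters, then shift every letter 2 places backward in the alphabet (wrapping around).
Applying that to "plastics" gives "qjyqrgan".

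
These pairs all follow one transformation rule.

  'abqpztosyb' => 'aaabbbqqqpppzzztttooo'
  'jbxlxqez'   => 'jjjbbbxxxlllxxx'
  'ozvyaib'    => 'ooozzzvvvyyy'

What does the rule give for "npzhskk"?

nnnpppzzzhhh

The pattern: delete the last 3 characters, then repeat every character 3 times.
So "npzhskk" becomes "nnnpppzzzhhh".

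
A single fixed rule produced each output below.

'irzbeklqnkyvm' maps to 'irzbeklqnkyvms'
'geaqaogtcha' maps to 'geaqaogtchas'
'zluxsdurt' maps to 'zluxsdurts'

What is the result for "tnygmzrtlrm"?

Rule — append "s".
Doing the same to "tnygmzrtlrm": "tnygmzrtlrms".

tnygmzrtlrms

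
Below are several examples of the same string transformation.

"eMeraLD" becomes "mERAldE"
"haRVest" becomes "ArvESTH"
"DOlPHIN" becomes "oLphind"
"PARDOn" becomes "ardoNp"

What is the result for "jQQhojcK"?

In each case the input is transformed by: move the first character to the end, then flip the case of every letter.
"jQQhojcK" → "QQhojcKj" → "qqHOJCkJ".

qqHOJCkJ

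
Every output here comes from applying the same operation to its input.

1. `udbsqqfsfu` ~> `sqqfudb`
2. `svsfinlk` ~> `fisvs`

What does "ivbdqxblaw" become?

What's happening: delete the last 3 characters, then move the first 3 characters to the end (rotate left by 3).
Working it through for "ivbdqxblaw": intermediate "ivbdqxb", final "dqxbivb".

dqxbivb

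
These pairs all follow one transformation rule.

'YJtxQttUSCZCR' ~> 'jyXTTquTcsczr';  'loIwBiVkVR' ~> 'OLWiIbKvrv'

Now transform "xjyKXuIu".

In each case the input is transformed by: flip the case of every letter, then swap each adjacent pair of characters (1↔2, 3↔4, ...).
Starting from "xjyKXuIu": after the first operation, "XJYkxUiU"; after the second, "JXkYUxUi".
(Check on "loIwBiVkVR": → "LOiWbIvKvr" → "OLWiIbKvrv" ✓)

JXkYUxUi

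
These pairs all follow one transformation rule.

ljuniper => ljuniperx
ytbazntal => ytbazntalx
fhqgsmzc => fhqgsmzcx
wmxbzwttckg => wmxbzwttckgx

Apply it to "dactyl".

Rule — append "x".
Applying that to "dactyl" gives "dactylx".

dactylx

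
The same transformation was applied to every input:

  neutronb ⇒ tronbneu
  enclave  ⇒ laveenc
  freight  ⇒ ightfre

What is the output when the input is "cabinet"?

inetcab

The transformation: move the first 3 characters to the end (rotate left by 3).
For "cabinet" the result is "inetcab".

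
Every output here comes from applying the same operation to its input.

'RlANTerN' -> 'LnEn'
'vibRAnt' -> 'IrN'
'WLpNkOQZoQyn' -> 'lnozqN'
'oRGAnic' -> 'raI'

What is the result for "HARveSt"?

The rule is to keep every other character starting from the second (positions 2nd, 4th, 6th, ...), then flip the case of every letter.
For "HARveSt" the result is "aVs".

aVs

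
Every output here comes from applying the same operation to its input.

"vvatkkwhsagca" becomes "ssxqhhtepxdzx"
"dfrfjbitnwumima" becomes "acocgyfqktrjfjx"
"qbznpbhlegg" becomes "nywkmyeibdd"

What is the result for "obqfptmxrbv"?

lyncmqjuoys

Each output is the input with this applied: shift every letter 3 places backward in the alphabet (wrapping around).
On "obqfptmxrbv" that produces "lyncmqjuoys".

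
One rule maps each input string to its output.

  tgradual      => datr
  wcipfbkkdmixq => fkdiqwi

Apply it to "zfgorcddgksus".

rdgsszg

In each case the input is transformed by: keep every other character starting from the first (positions 1st, 3rd, 5th, ...), then move the first 2 characters to the end (rotate left by 2).
"zfgorcddgksus" → "zgrdgss" → "rdgsszg".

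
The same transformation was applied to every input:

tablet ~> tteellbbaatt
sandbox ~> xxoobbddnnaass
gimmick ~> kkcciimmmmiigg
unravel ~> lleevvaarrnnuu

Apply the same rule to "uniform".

mmrrooffiinnuu

Each output is the input with this applied: reverse the string, then double every character.
Starting from "uniform": after the first operation, "mrofinu"; after the second, "mmrrooffiinnuu".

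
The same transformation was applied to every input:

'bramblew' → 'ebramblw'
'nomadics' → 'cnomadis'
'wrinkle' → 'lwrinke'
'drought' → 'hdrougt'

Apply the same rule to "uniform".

The transformation: move the last character to the front, then swap the first and last characters.
So "uniform" becomes "runifom".

runifom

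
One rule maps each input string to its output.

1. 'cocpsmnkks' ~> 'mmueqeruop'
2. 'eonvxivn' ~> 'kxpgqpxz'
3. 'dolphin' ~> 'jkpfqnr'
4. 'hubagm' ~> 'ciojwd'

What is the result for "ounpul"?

In each case the input is transformed by: shift every letter 2 places forward in the alphabet (wrapping around), then move the last 3 characters to the front (rotate right by 3).
"ounpul" → "qwprwn" → "rwnqwp".

rwnqwp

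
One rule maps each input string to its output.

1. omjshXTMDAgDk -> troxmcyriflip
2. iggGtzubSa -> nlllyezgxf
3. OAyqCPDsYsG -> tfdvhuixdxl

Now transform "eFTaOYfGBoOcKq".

The rule is to shift every letter 5 places forward in the alphabet (wrapping around), then convert every letter to lowercase.
"eFTaOYfGBoOcKq" → "jkyftdklgtthpv".

jkyftdklgtthpv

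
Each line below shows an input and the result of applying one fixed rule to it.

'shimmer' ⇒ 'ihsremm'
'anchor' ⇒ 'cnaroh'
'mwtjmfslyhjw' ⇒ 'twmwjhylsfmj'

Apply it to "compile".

In each case the input is transformed by: move the first 3 characters to the end (rotate left by 3), then reverse the string.
So "compile" becomes "mocelip".
(Check on "shimmer": → "mmershi" → "ihsremm" ✓)

mocelip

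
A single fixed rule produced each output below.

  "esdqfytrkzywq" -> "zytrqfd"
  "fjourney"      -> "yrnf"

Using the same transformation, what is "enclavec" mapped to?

Rule — sort the characters into reverse alphabetical order, then keep every other character starting from the first (positions 1st, 3rd, 5th, ...).
On "enclavec": the first step gives "vnleecca", and the second then gives "vlec".

vlec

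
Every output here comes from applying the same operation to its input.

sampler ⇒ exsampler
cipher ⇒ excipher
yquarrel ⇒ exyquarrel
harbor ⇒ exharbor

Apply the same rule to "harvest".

Rule — prepend "ex".
For "harvest" the result is "exharvest".

exharvest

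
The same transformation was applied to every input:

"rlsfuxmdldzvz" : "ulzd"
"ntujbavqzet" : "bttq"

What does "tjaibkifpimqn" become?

bjmf

The transformation: keep one character in every 3, starting at position 2 (positions 2nd, 5th, 8th, ...), then swap each adjacent pair of characters (1↔2, 3↔4, ...).
Working it through for "tjaibkifpimqn": intermediate "jbfm", final "bjmf".
(Check on "rlsfuxmdldzvz": → "ludz" → "ulzd" ✓)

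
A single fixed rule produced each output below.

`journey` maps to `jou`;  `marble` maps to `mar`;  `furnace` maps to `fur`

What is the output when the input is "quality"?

qua

The rule is to keep only the first 3 characters.
Applying that to "quality" gives "qua".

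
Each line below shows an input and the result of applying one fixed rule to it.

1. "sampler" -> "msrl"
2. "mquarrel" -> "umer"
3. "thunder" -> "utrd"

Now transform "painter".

What's happening: keep every other character starting from the first (positions 1st, 3rd, 5th, ...), then swap each adjacent pair of characters (1↔2, 3↔4, ...).
For "painter", step one produces "pitr"; step two turns that into "iprt".

iprt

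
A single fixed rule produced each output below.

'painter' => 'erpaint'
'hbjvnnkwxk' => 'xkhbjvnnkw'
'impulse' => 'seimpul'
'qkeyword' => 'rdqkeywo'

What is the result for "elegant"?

Looking at the pairs, the operation is to move the last 2 characters to the front (rotate right by 2).
"elegant" → "ntelega".

ntelega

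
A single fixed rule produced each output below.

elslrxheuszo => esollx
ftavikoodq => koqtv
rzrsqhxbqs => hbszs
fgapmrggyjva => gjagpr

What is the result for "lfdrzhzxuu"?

Rule — keep every other character starting from the second (positions 2nd, 4th, 6th, ...), then move the last 3 characters to the front (rotate right by 3).
For "lfdrzhzxuu" the result is "hxufr".

hxufr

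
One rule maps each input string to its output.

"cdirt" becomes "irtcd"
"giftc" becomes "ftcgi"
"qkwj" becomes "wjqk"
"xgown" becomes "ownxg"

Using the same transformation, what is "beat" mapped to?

atbe

In each case the input is transformed by: move the first 2 characters to the end (rotate left by 2).
For "beat" the result is "atbe".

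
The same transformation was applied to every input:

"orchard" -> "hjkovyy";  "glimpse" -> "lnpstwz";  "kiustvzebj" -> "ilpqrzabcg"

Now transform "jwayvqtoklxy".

Rule — sort the characters into alphabetical order, then shift every letter 7 places forward in the alphabet (wrapping around).
For "jwayvqtoklxy", step one produces "ajkloqtvwxyy"; step two turns that into "hqrsvxacdeff".

hqrsvxacdeff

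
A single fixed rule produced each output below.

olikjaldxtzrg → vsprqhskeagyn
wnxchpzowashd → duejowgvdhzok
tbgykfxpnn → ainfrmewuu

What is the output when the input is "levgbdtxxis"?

Each output is the input with this applied: shift every letter 7 places forward in the alphabet (wrapping around).
On "levgbdtxxis" that produces "slcnikaeepz".

slcnikaeepz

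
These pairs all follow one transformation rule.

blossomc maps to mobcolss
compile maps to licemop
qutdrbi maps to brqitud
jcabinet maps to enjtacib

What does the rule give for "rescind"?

nirdsec

The rule is to move the last 3 characters to the front (rotate right by 3), then swap each adjacent pair of characters (1↔2, 3↔4, ...).
Working it through for "rescind": intermediate "indresc", final "nirdsec".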